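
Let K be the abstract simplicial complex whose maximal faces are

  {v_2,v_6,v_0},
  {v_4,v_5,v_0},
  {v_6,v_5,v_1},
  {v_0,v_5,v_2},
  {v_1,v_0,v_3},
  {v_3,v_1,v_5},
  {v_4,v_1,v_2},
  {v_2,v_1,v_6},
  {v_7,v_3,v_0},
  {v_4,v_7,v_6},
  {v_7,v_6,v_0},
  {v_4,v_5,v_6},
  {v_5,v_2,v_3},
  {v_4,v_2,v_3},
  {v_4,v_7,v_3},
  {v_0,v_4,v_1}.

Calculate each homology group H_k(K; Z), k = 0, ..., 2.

H_0 ≅ Z,  H_1 ≅ Z^2,  H_2 ≅ Z.

Fix the vertex order v_0 < v_1 < v_2 < v_3 < v_4 < v_5 < v_6 < v_7 and write every simplex with vertices in increasing order. Then dim K = 2 and the simplices of K are:

  0-simplices (8): [v_0], [v_1], [v_2], [v_3], [v_4], [v_5], [v_6], [v_7]
  1-simplices (24): (24 of them)
  2-simplices (16): (16 of them)

Hence C_0 ≅ Z^8, C_1 ≅ Z^24, C_2 ≅ Z^16.

The boundary map ∂_1: C_1 → C_0 sends each edge [p,q] (with p < q) to q − p. For instance
  ∂[v_0,v_5] = [v_5] − [v_0].
As a 8×24 matrix over Z this has rank 7, with invariant factors (1,1,1,1,1,1,1).

Boundary ∂_2: C_2 → C_1 maps a triangle to the signed sum of its edges. For instance
  ∂[v_0,v_6,v_7] = [v_6,v_7] − [v_0,v_7] + [v_0,v_6],
  ∂[v_1,v_2,v_4] = [v_2,v_4] − [v_1,v_4] + [v_1,v_2].
The resulting 24×16 matrix has rank 15, and its Smith normal form has invariant factors (1,1,1,1,1,1,1,1,1,1,1,1,1,1,1).

Computing H_k = (kernel of ∂_k) / (image of ∂_{k+1}):

  H_0: rank C_0 − rank ∂_1 = 8 − 7 = 1, and the invariant factors of ∂_1 are all 1, so H_0 ≅ Z.
  H_1: rank ker ∂_1 − rank ∂_2 = (24 − 7) − 15 = 2, and the invariant factors of ∂_2 are all 1, so H_1 ≅ Z^2.
  H_2: rank ker ∂_2 − rank ∂_3 = (16 − 15) − 0 = 1, and there is no ∂_3, so H_2 ≅ Z.

As a check, the Euler characteristic is 8 − 24 + 16 = 0, which agrees with 1 − 2 + 1 = 0.
(K is a triangulation of the torus T^2.)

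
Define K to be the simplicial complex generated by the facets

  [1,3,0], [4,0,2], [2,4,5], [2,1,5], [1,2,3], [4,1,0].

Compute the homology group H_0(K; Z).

H_0 = Z.

We work with the vertex ordering 0 < 1 < 2 < 3 < 4 < 5. The simplices of K, each written with vertices in increasing order, are:

  0-simplices (6): [0], [1], [2], [3], [4], [5]
  1-simplices (12): [0,1], [0,2], [0,3], [0,4], [1,2], [1,3], [1,4], [1,5], [2,3], [2,4], [2,5], [4,5]
  2-simplices (6): [0,1,3], [0,1,4], [0,2,4], [1,2,3], [1,2,5], [2,4,5]

giving chain groups C_0 ≅ Z^6, C_1 ≅ Z^12, C_2 ≅ Z^6.

The boundary map ∂_1: C_1 → C_0 is given by ∂[p,q] = [q] − [p]. For instance
  ∂[1,3] = [3] − [1].
The 6×12 boundary matrix has rank 5 and Smith normal form diag(1,1,1,1,1).

∂_2: C_2 → C_1 sends each 2-simplex [p,q,r] to [q,r] − [p,r] + [p,q]. For instance
  ∂[0,2,4] = [2,4] − [0,4] + [0,2],
  ∂[1,2,5] = [2,5] − [1,5] + [1,2].
The 12×6 boundary matrix has rank 6 and Smith normal form diag(1,1,1,1,1,1).

Now H_k = ker ∂_k / im ∂_{k+1}, so:

  H_0: rank C_0 − rank ∂_1 = 6 − 5 = 1, and the invariant factors of ∂_1 are all 1, so H_0 = Z.

(K is a triangulation of the cylinder S^1 x I.)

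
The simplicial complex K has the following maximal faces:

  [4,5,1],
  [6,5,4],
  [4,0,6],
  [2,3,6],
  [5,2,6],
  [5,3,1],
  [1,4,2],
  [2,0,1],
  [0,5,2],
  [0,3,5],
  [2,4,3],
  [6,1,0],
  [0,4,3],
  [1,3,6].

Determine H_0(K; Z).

H_0 ≅ Z.

K has 7 vertices, 21 edges, 14 triangles.
rank ∂_0 = 0, rank ∂_1 = 6 ⇒ b_0 = 7 − 0 − 6 = 1; all invariant factors of ∂_1 are 1 so no torsion. So H_0 ≅ Z.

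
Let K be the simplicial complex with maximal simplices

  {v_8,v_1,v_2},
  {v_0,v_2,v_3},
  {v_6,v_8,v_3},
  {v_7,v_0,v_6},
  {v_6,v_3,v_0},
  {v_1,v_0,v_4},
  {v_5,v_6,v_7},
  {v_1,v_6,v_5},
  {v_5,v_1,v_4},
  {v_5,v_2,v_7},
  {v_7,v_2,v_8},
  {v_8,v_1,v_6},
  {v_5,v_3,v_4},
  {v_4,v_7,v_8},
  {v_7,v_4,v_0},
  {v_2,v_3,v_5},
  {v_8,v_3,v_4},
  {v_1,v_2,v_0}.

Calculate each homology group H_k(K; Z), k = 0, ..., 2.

H_0 ≅ Z,  H_1 ≅ Z^2,  H_2 ≅ Z.

Fix the vertex order v_0 < v_1 < v_2 < v_3 < v_4 < v_5 < v_6 < v_7 < v_8 and write every simplex with vertices in increasing order. Then dim K = 2 and the simplices of K are:

  0-simplices (9): [v_0], [v_1], [v_2], [v_3], [v_4], [v_5], [v_6], [v_7], [v_8]
  1-simplices (27): (27 of them)
  2-simplices (18): (18 of them)

so the chain groups are C_0 ≅ Z^9, C_1 ≅ Z^27, C_2 ≅ Z^18.

Boundary ∂_1: C_1 → C_0 is given by ∂[p,q] = [q] − [p]. For instance
  ∂[v_2,v_5] = [v_5] − [v_2].
The 9×27 boundary matrix has rank 8 and Smith normal form diag(1,1,1,1,1,1,1,1).

∂_2: C_2 → C_1 sends each 2-simplex [p,q,r] to [q,r] − [p,r] + [p,q]. For instance
  ∂[v_0,v_2,v_3] = [v_2,v_3] − [v_0,v_3] + [v_0,v_2],
  ∂[v_5,v_6,v_7] = [v_6,v_7] − [v_5,v_7] + [v_5,v_6].
This gives a 27×18 integer matrix of rank 17; reducing to Smith normal form yields diagonal entries (1,1,1,1,1,1,1,1,1,1,1,1,1,1,1,1,1).

From H_k ≅ ker(∂_k) / im(∂_{k+1}) we obtain:

  H_0: rank C_0 − rank ∂_1 = 9 − 8 = 1, and the invariant factors of ∂_1 are all 1, so H_0 = Z.
  H_1: rank ker ∂_1 − rank ∂_2 = (27 − 8) − 17 = 2, and the invariant factors of ∂_2 are all 1, so H_1 = Z^2.
  H_2: rank ker ∂_2 − rank ∂_3 = (18 − 17) − 0 = 1, and there is no ∂_3, so H_2 = Z.

As a check, the Euler characteristic is 9 − 27 + 18 = 0, which agrees with 1 − 2 + 1 = 0.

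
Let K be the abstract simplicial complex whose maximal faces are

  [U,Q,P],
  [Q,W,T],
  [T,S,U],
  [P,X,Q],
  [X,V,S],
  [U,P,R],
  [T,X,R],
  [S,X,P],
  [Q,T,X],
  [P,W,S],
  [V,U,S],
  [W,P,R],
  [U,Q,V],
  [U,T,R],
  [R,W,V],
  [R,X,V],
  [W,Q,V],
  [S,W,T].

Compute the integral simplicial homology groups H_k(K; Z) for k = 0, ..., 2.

We work with the vertex ordering P < Q < R < S < T < U < V < W < X. The simplices of K, each written with vertices in increasing order, are:

  0-simplices (9): P, Q, R, S, T, U, V, W, X
  1-simplices (27): PQ, PR, PS, PU, PW, PX, QT, QU, QV, QW, QX, RT, RU, RV, RW, RX, ST, SU, SV, SW, SX, TU, TW, TX, UV, VW, VX
  2-simplices (18): PQU, PQX, PRU, PRW, PSW, PSX, QTW, QTX, QUV, QVW, RTU, RTX, RVW, RVX, STU, STW, SUV, SVX

so the chain groups are C_0 ≅ Z^9, C_1 ≅ Z^27, C_2 ≅ Z^18.

Boundary ∂_1: C_1 → C_0 maps an edge to its endpoints' difference, ∂[p,q] = q − p.
The 9×27 boundary matrix has rank 8 and Smith normal form diag(1,1,1,1,1,1,1,1).

The boundary map ∂_2: C_2 → C_1 sends each 2-simplex [p,q,r] to [q,r] − [p,r] + [p,q]. For instance
  ∂QVW = VW − QW + QV,
  ∂PSW = SW − PW + PS.
The resulting 27×18 matrix has rank 17, and its Smith normal form has invariant factors (1,1,1,1,1,1,1,1,1,1,1,1,1,1,1,1,1).

Reading off H_k = ker ∂_k / im ∂_{k+1}:

  H_0: rank C_0 − rank ∂_1 = 9 − 8 = 1, and the invariant factors of ∂_1 are all 1, so H_0 ≅ Z.
  H_1: rank ker ∂_1 − rank ∂_2 = (27 − 8) − 17 = 2, and the invariant factors of ∂_2 are all 1, so H_1 ≅ Z^2.
  H_2: rank ker ∂_2 − rank ∂_3 = (18 − 17) − 0 = 1, and there is no ∂_3, so H_2 ≅ Z.

H_0 ≅ Z,  H_1 ≅ Z^2,  H_2 ≅ Z.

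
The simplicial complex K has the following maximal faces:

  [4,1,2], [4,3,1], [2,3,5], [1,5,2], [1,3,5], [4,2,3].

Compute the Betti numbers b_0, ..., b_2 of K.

b_0 = 1, b_1 = 0, b_2 = 1.

Take the total order 1 < 2 < 3 < 4 < 5 on the vertex set. Then K (dimension 2) consists of the simplices:

  0-simplices (5): [1], [2], [3], [4], [5]
  1-simplices (9): [1,2], [1,3], [1,4], [1,5], [2,3], [2,4], [2,5], [3,4], [3,5]
  2-simplices (6): [1,2,4], [1,2,5], [1,3,4], [1,3,5], [2,3,4], [2,3,5]

so the chain groups are C_0 ≅ Z^5, C_1 ≅ Z^9, C_2 ≅ Z^6.

Boundary ∂_1: C_1 → C_0 maps an edge to its endpoints' difference, ∂[p,q] = q − p.
The resulting 5×9 matrix has rank 4, and its Smith normal form has invariant factors (1,1,1,1).

∂_2: C_2 → C_1 maps a triangle to the signed sum of its edges. For instance
  ∂[1,3,5] = [3,5] − [1,5] + [1,3],
  ∂[2,3,5] = [3,5] − [2,5] + [2,3].
The 9×6 boundary matrix has rank 5 and Smith normal form diag(1,1,1,1,1).

Reading off H_k = ker ∂_k / im ∂_{k+1}:

  H_0: rank C_0 − rank ∂_1 = 5 − 4 = 1, and the invariant factors of ∂_1 are all 1, so H_0 = Z.
  H_1: rank ker ∂_1 − rank ∂_2 = (9 − 4) − 5 = 0, and the invariant factors of ∂_2 are all 1, so H_1 = 0.
  H_2: rank ker ∂_2 − rank ∂_3 = (6 − 5) − 0 = 1, and there is no ∂_3, so H_2 = Z.

Hence the Betti numbers are b_0 = 1, b_1 = 0, b_2 = 1.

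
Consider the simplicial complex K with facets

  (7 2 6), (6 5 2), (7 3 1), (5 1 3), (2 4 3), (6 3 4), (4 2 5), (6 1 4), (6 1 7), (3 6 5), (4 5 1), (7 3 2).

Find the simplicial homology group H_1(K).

We work with the vertex ordering 1 < 2 < 3 < 4 < 5 < 6 < 7. The simplices of K, each written with vertices in increasing order, are:

  0-simplices (7): [1], [2], [3], [4], [5], [6], [7]
  1-simplices (18): [1,3], [1,4], [1,5], [1,6], [1,7], [2,3], [2,4], [2,5], [2,6], [2,7], [3,4], [3,5], [3,6], [3,7], [4,5], [4,6], [5,6], [6,7]
  2-simplices (12): [1,3,5], [1,3,7], [1,4,5], [1,4,6], [1,6,7], [2,3,4], [2,3,7], [2,4,5], [2,5,6], [2,6,7], [3,4,6], [3,5,6]

Hence C_0 ≅ Z^7, C_1 ≅ Z^18, C_2 ≅ Z^12.

Boundary ∂_1: C_1 → C_0 sends each edge [p,q] (with p < q) to q − p.
The 7×18 boundary matrix has rank 6 and Smith normal form diag(1,1,1,1,1,1).

The boundary map ∂_2: C_2 → C_1 sends each 2-simplex [p,q,r] to [q,r] − [p,r] + [p,q]. For instance
  ∂[3,5,6] = [5,6] − [3,6] + [3,5],
  ∂[1,3,7] = [3,7] − [1,7] + [1,3].
The resulting 18×12 matrix has rank 12, and its Smith normal form has invariant factors (1,1,1,1,1,1,1,1,1,1,1,2).

From H_k ≅ ker(∂_k) / im(∂_{k+1}) we obtain:

  H_1: rank ker ∂_1 − rank ∂_2 = (18 − 6) − 12 = 0, and ∂_2 has invariant factor 2 > 1, so H_1 ≅ Z/2.

H_1 ≅ Z/2.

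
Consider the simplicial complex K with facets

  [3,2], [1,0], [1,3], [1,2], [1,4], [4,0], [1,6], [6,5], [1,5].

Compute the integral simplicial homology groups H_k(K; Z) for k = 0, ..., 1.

H_0 ≅ Z,  H_1 ≅ Z^3.

Order the vertices as 0 < 1 < 2 < 3 < 4 < 5 < 6. Listing each simplex with vertices in this order, K has dimension 1 with simplices:

  0-simplices (7): [0], [1], [2], [3], [4], [5], [6]
  1-simplices (9): [0,1], [0,4], [1,2], [1,3], [1,4], [1,5], [1,6], [2,3], [5,6]

Hence C_0 ≅ Z^7, C_1 ≅ Z^9.

The boundary map ∂_1: C_1 → C_0 is given by ∂[p,q] = [q] − [p]. For instance
  ∂[1,2] = [2] − [1].
This gives a 7×9 integer matrix of rank 6; reducing to Smith normal form yields diagonal entries (1,1,1,1,1,1).

Reading off H_k = ker ∂_k / im ∂_{k+1}:

  H_0: rank C_0 − rank ∂_1 = 7 − 6 = 1, and the invariant factors of ∂_1 are all 1, so H_0 = Z.
  H_1: rank ker ∂_1 − rank ∂_2 = (9 − 6) − 0 = 3, and there is no ∂_2, so H_1 = Z^3.

As a check, the Euler characteristic is 7 − 9 = -2, which agrees with 1 − 3 = -2.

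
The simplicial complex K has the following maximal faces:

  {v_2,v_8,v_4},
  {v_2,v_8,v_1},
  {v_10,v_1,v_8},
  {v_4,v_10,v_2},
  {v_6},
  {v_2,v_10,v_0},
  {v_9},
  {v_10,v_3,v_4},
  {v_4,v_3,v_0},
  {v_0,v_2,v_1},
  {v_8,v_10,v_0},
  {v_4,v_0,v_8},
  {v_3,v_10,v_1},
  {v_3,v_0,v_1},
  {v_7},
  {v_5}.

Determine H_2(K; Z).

H_2 = 0.

Take the total order v_0 < v_1 < v_2 < v_3 < v_4 < v_5 < v_6 < v_7 < v_8 < v_9 < v_10 on the vertex set. Then K (dimension 2) consists of the simplices:

  0-simplices (11): [v_0], [v_1], [v_2], [v_3], [v_4], [v_5], [v_6], [v_7], [v_8], [v_9], [v_10]
  1-simplices (18): (18 of them)
  2-simplices (12): (12 of them)

Hence C_0 ≅ Z^11, C_1 ≅ Z^18, C_2 ≅ Z^12.

The boundary map ∂_1: C_1 → C_0 maps an edge to its endpoints' difference, ∂[p,q] = q − p.
As a 11×18 matrix over Z this has rank 6, with invariant factors (1,1,1,1,1,1).

Boundary ∂_2: C_2 → C_1 sends each 2-simplex [p,q,r] to [q,r] − [p,r] + [p,q]. For instance
  ∂[v_0,v_8,v_10] = [v_8,v_10] − [v_0,v_10] + [v_0,v_8],
  ∂[v_1,v_8,v_10] = [v_8,v_10] − [v_1,v_10] + [v_1,v_8].
As a 18×12 matrix over Z this has rank 12, with invariant factors (1,1,1,1,1,1,1,1,1,1,1,2).

From H_k ≅ ker(∂_k) / im(∂_{k+1}) we obtain:

  H_2: rank ker ∂_2 − rank ∂_3 = (12 − 12) − 0 = 0, and there is no ∂_3, so H_2 = 0.

(K is a triangulation of the disjoint union of the real projective plane RP^2 and a set of 4 points.)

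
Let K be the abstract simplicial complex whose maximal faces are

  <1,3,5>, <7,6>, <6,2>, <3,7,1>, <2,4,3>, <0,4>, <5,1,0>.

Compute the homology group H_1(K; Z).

Order the vertices as 0 < 1 < 2 < 3 < 4 < 5 < 6 < 7. Listing each simplex with vertices in this order, K has dimension 2 with simplices:

  0-simplices (8): [0], [1], [2], [3], [4], [5], [6], [7]
  1-simplices (13): [0,1], [0,4], [0,5], [1,3], [1,5], [1,7], [2,3], [2,4], [2,6], [3,4], [3,5], [3,7], [6,7]
  2-simplices (4): [0,1,5], [1,3,5], [1,3,7], [2,3,4]

so the chain groups are C_0 ≅ Z^8, C_1 ≅ Z^13, C_2 ≅ Z^4.

Boundary ∂_1: C_1 → C_0 is given by ∂[p,q] = [q] − [p]. For instance
  ∂[6,7] = [7] − [6].
The resulting 8×13 matrix has rank 7, and its Smith normal form has invariant factors (1,1,1,1,1,1,1).

∂_2: C_2 → C_1 maps a triangle to the signed sum of its edges. For instance
  ∂[1,3,7] = [3,7] − [1,7] + [1,3],
  ∂[2,3,4] = [3,4] − [2,4] + [2,3].
This gives a 13×4 integer matrix of rank 4; reducing to Smith normal form yields diagonal entries (1,1,1,1).

From H_k ≅ ker(∂_k) / im(∂_{k+1}) we obtain:

  H_1: rank ker ∂_1 − rank ∂_2 = (13 − 7) − 4 = 2, and the invariant factors of ∂_2 are all 1, so H_1 = Z^2.

H_1 ≅ Z^2.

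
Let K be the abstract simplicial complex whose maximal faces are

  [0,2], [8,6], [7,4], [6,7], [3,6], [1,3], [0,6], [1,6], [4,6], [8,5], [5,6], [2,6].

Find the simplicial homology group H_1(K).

H_1 ≅ Z^4.

We work with the vertex ordering 0 < 1 < 2 < 3 < 4 < 5 < 6 < 7 < 8. The simplices of K, each written with vertices in increasing order, are:

  0-simplices (9): [0], [1], [2], [3], [4], [5], [6], [7], [8]
  1-simplices (12): [0,2], [0,6], [1,3], [1,6], [2,6], [3,6], [4,6], [4,7], [5,6], [5,8], [6,7], [6,8]

Hence C_0 ≅ Z^9, C_1 ≅ Z^12.

∂_1: C_1 → C_0 is given by ∂[p,q] = [q] − [p]. For instance
  ∂[2,6] = [6] − [2].
The resulting 9×12 matrix has rank 8, and its Smith normal form has invariant factors (1,1,1,1,1,1,1,1).

Computing H_k = (kernel of ∂_k) / (image of ∂_{k+1}):

  H_1: rank ker ∂_1 − rank ∂_2 = (12 − 8) − 0 = 4, and there is no ∂_2, so H_1 = Z^4.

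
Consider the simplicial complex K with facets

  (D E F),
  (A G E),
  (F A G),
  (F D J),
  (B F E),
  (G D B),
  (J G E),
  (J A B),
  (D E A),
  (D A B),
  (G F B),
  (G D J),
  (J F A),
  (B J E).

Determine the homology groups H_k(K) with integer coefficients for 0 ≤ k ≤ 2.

H_0 ≅ Z,  H_1 ≅ Z^2,  H_2 ≅ Z.

K has 7 vertices, 21 edges, 14 triangles.
rank ∂_0 = 0, rank ∂_1 = 6 ⇒ b_0 = 7 − 0 − 6 = 1; all invariant factors of ∂_1 are 1 so no torsion. So H_0 ≅ Z.
rank ∂_1 = 6, rank ∂_2 = 13 ⇒ b_1 = 21 − 6 − 13 = 2; all invariant factors of ∂_2 are 1 so no torsion. So H_1 ≅ Z^2.
rank ∂_2 = 13, rank ∂_3 = 0 ⇒ b_2 = 14 − 13 − 0 = 1. So H_2 ≅ Z.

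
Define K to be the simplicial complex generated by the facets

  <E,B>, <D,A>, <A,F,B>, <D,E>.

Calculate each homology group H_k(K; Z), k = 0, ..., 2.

H_0 ≅ Z,  H_1 ≅ Z,  H_2 = 0.

Order the vertices as A < B < D < E < F. Listing each simplex with vertices in this order, K has dimension 2 with simplices:

  0-simplices (5): A, B, D, E, F
  1-simplices (6): AB, AD, AF, BE, BF, DE
  2-simplices (1): ABF

so the chain groups are C_0 ≅ Z^5, C_1 ≅ Z^6, C_2 ≅ Z^1.

Boundary ∂_1: C_1 → C_0 sends each edge [p,q] (with p < q) to q − p. For instance
  ∂AF = F − A.
The 5×6 boundary matrix has rank 4 and Smith normal form diag(1,1,1,1).

∂_2: C_2 → C_1 maps a triangle to the signed sum of its edges. For instance
  ∂ABF = BF − AF + AB.
The resulting 6×1 matrix has rank 1, and its Smith normal form has invariant factors (1).

Now H_k = ker ∂_k / im ∂_{k+1}, so:

  H_0: rank C_0 − rank ∂_1 = 5 − 4 = 1, and the invariant factors of ∂_1 are all 1, so H_0 = Z.
  H_1: rank ker ∂_1 − rank ∂_2 = (6 − 4) − 1 = 1, and the invariant factors of ∂_2 are all 1, so H_1 = Z.
  H_2: rank ker ∂_2 − rank ∂_3 = (1 − 1) − 0 = 0, and there is no ∂_3, so H_2 = 0.

As a check, the Euler characteristic is 5 − 6 + 1 = 0, which agrees with 1 − 1 + 0 = 0.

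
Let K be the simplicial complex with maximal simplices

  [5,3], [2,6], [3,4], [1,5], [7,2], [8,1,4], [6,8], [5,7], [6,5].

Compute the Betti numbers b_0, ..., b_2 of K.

b_0 = 1, b_1 = 3, b_2 = 0.

K has 8 vertices, 11 edges, 1 triangle.
rank ∂_0 = 0, rank ∂_1 = 7 ⇒ b_0 = 8 − 0 − 7 = 1; all invariant factors of ∂_1 are 1 so no torsion. So H_0 = Z.
rank ∂_1 = 7, rank ∂_2 = 1 ⇒ b_1 = 11 − 7 − 1 = 3; all invariant factors of ∂_2 are 1 so no torsion. So H_1 = Z^3.
rank ∂_2 = 1, rank ∂_3 = 0 ⇒ b_2 = 1 − 1 − 0 = 0. So H_2 = 0.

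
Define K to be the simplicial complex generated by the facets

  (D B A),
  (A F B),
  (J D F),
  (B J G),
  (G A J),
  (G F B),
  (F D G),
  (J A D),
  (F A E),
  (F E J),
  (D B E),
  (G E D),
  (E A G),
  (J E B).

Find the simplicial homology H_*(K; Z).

K has 7 vertices, 21 edges, 14 triangles.
rank ∂_0 = 0, rank ∂_1 = 6 ⇒ b_0 = 7 − 0 − 6 = 1; all invariant factors of ∂_1 are 1 so no torsion. So H_0 ≅ Z.
rank ∂_1 = 6, rank ∂_2 = 13 ⇒ b_1 = 21 − 6 − 13 = 2; all invariant factors of ∂_2 are 1 so no torsion. So H_1 ≅ Z^2.
rank ∂_2 = 13, rank ∂_3 = 0 ⇒ b_2 = 14 − 13 − 0 = 1. So H_2 ≅ Z.

H_0 = Z,  H_1 = Z^2,  H_2 = Z.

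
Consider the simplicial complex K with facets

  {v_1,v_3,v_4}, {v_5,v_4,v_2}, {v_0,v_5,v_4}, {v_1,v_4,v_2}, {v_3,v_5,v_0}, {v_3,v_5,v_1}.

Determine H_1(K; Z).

H_1 ≅ Z.

Order the vertices as v_0 < v_1 < v_2 < v_3 < v_4 < v_5. Listing each simplex with vertices in this order, K has dimension 2 with simplices:

  0-simplices (6): [v_0], [v_1], [v_2], [v_3], [v_4], [v_5]
  1-simplices (12): [v_0,v_3], [v_0,v_4], [v_0,v_5], [v_1,v_2], [v_1,v_3], [v_1,v_4], [v_1,v_5], [v_2,v_4], [v_2,v_5], [v_3,v_4], [v_3,v_5], [v_4,v_5]
  2-simplices (6): [v_0,v_3,v_5], [v_0,v_4,v_5], [v_1,v_2,v_4], [v_1,v_3,v_4], [v_1,v_3,v_5], [v_2,v_4,v_5]

Hence C_0 ≅ Z^6, C_1 ≅ Z^12, C_2 ≅ Z^6.

The boundary map ∂_1: C_1 → C_0 is given by ∂[p,q] = [q] − [p]. For instance
  ∂[v_1,v_5] = [v_5] − [v_1].
The resulting 6×12 matrix has rank 5, and its Smith normal form has invariant factors (1,1,1,1,1).

∂_2: C_2 → C_1 acts by ∂[p,q,r] = [q,r] − [p,r] + [p,q]. For instance
  ∂[v_1,v_3,v_4] = [v_3,v_4] − [v_1,v_4] + [v_1,v_3],
  ∂[v_2,v_4,v_5] = [v_4,v_5] − [v_2,v_5] + [v_2,v_4].
As a 12×6 matrix over Z this has rank 6, with invariant factors (1,1,1,1,1,1).

Now H_k = ker ∂_k / im ∂_{k+1}, so:

  H_1: rank ker ∂_1 − rank ∂_2 = (12 − 5) − 6 = 1, and the invariant factors of ∂_2 are all 1, so H_1 = Z.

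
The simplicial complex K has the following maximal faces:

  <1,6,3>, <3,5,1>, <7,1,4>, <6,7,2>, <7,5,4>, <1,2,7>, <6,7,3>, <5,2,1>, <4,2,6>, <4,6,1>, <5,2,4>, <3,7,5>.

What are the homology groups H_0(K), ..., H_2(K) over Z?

H_0 ≅ Z,  H_1 ≅ Z/2Z,  H_2 = 0.

We work with the vertex ordering 1 < 2 < 3 < 4 < 5 < 6 < 7. The simplices of K, each written with vertices in increasing order, are:

  0-simplices (7): [1], [2], [3], [4], [5], [6], [7]
  1-simplices (18): [1,2], [1,3], [1,4], [1,5], [1,6], [1,7], [2,4], [2,5], [2,6], [2,7], [3,5], [3,6], [3,7], [4,5], [4,6], [4,7], [5,7], [6,7]
  2-simplices (12): [1,2,5], [1,2,7], [1,3,5], [1,3,6], [1,4,6], [1,4,7], [2,4,5], [2,4,6], [2,6,7], [3,5,7], [3,6,7], [4,5,7]

giving chain groups C_0 ≅ Z^7, C_1 ≅ Z^18, C_2 ≅ Z^12.

Boundary ∂_1: C_1 → C_0 is given by ∂[p,q] = [q] − [p].
This gives a 7×18 integer matrix of rank 6; reducing to Smith normal form yields diagonal entries (1,1,1,1,1,1).

The boundary map ∂_2: C_2 → C_1 sends each 2-simplex [p,q,r] to [q,r] − [p,r] + [p,q]. For instance
  ∂[1,4,6] = [4,6] − [1,6] + [1,4],
  ∂[2,6,7] = [6,7] − [2,7] + [2,6].
The 18×12 boundary matrix has rank 12 and Smith normal form diag(1,1,1,1,1,1,1,1,1,1,1,2).

Reading off H_k = ker ∂_k / im ∂_{k+1}:

  H_0: rank C_0 − rank ∂_1 = 7 − 6 = 1, and the invariant factors of ∂_1 are all 1, so H_0 = Z.
  H_1: rank ker ∂_1 − rank ∂_2 = (18 − 6) − 12 = 0, and ∂_2 has invariant factor 2 > 1, so H_1 = Z/2Z.
  H_2: rank ker ∂_2 − rank ∂_3 = (12 − 12) − 0 = 0, and there is no ∂_3, so H_2 = 0.

As a check, the Euler characteristic is 7 − 18 + 12 = 1, which agrees with 1 − 0 + 0 = 1.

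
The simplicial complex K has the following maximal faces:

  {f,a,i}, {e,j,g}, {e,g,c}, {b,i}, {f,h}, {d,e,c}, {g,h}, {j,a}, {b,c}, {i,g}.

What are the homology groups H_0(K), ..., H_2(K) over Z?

Take the total order a < b < c < d < e < f < g < h < i < j on the vertex set. Then K (dimension 2) consists of the simplices:

  0-simplices (10): a, b, c, d, e, f, g, h, i, j
  1-simplices (16): af, ai, aj, bc, bi, cd, ce, cg, de, eg, ej, fh, fi, gh, gi, gj
  2-simplices (4): afi, cde, ceg, egj

giving chain groups C_0 ≅ Z^10, C_1 ≅ Z^16, C_2 ≅ Z^4.

∂_1: C_1 → C_0 is given by ∂[p,q] = [q] − [p]. For instance
  ∂cd = d − c.
As a 10×16 matrix over Z this has rank 9, with invariant factors (1,1,1,1,1,1,1,1,1).

Boundary ∂_2: C_2 → C_1 maps a triangle to the signed sum of its edges. For instance
  ∂cde = de − ce + cd,
  ∂egj = gj − ej + eg.
This gives a 16×4 integer matrix of rank 4; reducing to Smith normal form yields diagonal entries (1,1,1,1).

From H_k ≅ ker(∂_k) / im(∂_{k+1}) we obtain:

  H_0: rank C_0 − rank ∂_1 = 10 − 9 = 1, and the invariant factors of ∂_1 are all 1, so H_0 ≅ Z.
  H_1: rank ker ∂_1 − rank ∂_2 = (16 − 9) − 4 = 3, and the invariant factors of ∂_2 are all 1, so H_1 ≅ Z^3.
  H_2: rank ker ∂_2 − rank ∂_3 = (4 − 4) − 0 = 0, and there is no ∂_3, so H_2 ≅ 0.

H_0 = Z,  H_1 = Z^3,  H_2 = 0.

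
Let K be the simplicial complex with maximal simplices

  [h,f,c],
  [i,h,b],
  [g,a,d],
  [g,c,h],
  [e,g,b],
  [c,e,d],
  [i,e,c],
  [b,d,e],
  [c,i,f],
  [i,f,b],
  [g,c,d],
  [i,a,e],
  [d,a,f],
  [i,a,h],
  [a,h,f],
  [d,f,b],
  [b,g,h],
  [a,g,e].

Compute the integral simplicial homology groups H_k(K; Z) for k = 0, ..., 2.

We work with the vertex ordering a < b < c < d < e < f < g < h < i. The simplices of K, each written with vertices in increasing order, are:

  0-simplices (9): a, b, c, d, e, f, g, h, i
  1-simplices (27): ad, ae, af, ag, ah, ai, bd, be, bf, bg, bh, bi, cd, ce, cf, cg, ch, ci, de, df, dg, eg, ei, fh, fi, gh, hi
  2-simplices (18): adf, adg, aeg, aei, afh, ahi, bde, bdf, beg, bfi, bgh, bhi, cde, cdg, cei, cfh, cfi, cgh

Hence C_0 ≅ Z^9, C_1 ≅ Z^27, C_2 ≅ Z^18.

Boundary ∂_1: C_1 → C_0 is given by ∂[p,q] = [q] − [p]. For instance
  ∂be = e − b.
This gives a 9×27 integer matrix of rank 8; reducing to Smith normal form yields diagonal entries (1,1,1,1,1,1,1,1).

∂_2: C_2 → C_1 maps a triangle to the signed sum of its edges. For instance
  ∂cfh = fh − ch + cf,
  ∂cde = de − ce + cd.
As a 27×18 matrix over Z this has rank 18, with invariant factors (1,1,1,1,1,1,1,1,1,1,1,1,1,1,1,1,1,2).

From H_k ≅ ker(∂_k) / im(∂_{k+1}) we obtain:

  H_0: rank C_0 − rank ∂_1 = 9 − 8 = 1, and the invariant factors of ∂_1 are all 1, so H_0 ≅ Z.
  H_1: rank ker ∂_1 − rank ∂_2 = (27 − 8) − 18 = 1, and ∂_2 has invariant factor 2 > 1, so H_1 ≅ Z ⊕ Z_2.
  H_2: rank ker ∂_2 − rank ∂_3 = (18 − 18) − 0 = 0, and there is no ∂_3, so H_2 ≅ 0.

(K is a triangulation of the Klein bottle.)

H_0 = Z,  H_1 = Z ⊕ Z_2,  H_2 = 0.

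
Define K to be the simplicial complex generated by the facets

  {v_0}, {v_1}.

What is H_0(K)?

H_0 = Z^2.

We work with the vertex ordering v_0 < v_1. The simplices of K, each written with vertices in increasing order, are:

  0-simplices (2): [v_0], [v_1]

so the chain groups are C_0 ≅ Z^2.

Now H_k = ker ∂_k / im ∂_{k+1}, so:

  H_0: rank C_0 − rank ∂_1 = 2 − 0 = 2, and there is no ∂_1, so H_0 ≅ Z^2.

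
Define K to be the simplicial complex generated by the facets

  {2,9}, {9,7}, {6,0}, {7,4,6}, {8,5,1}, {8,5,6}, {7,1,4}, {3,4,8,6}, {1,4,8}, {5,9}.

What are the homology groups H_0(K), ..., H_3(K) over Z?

H_0 = Z,  H_1 = Z,  H_2 = 0,  H_3 = 0.

Take the total order 0 < 1 < 2 < 3 < 4 < 5 < 6 < 7 < 8 < 9 on the vertex set. Then K (dimension 3) consists of the simplices:

  0-simplices (10): [0], [1], [2], [3], [4], [5], [6], [7], [8], [9]
  1-simplices (18): [0,6], [1,4], [1,5], [1,7], [1,8], [2,9], [3,4], [3,6], [3,8], [4,6], [4,7], [4,8], [5,6], [5,8], [5,9], [6,7], [6,8], [7,9]
  2-simplices (9): [1,4,7], [1,4,8], [1,5,8], [3,4,6], [3,4,8], [3,6,8], [4,6,7], [4,6,8], [5,6,8]
  3-simplices (1): [3,4,6,8]

giving chain groups C_0 ≅ Z^10, C_1 ≅ Z^18, C_2 ≅ Z^9, C_3 ≅ Z^1.

The boundary map ∂_1: C_1 → C_0 sends each edge [p,q] (with p < q) to q − p. For instance
  ∂[1,4] = [4] − [1].
As a 10×18 matrix over Z this has rank 9, with invariant factors (1,1,1,1,1,1,1,1,1).

The boundary map ∂_2: C_2 → C_1 sends each 2-simplex [p,q,r] to [q,r] − [p,r] + [p,q]. For instance
  ∂[4,6,7] = [6,7] − [4,7] + [4,6],
  ∂[3,4,6] = [4,6] − [3,6] + [3,4].
The 18×9 boundary matrix has rank 8 and Smith normal form diag(1,1,1,1,1,1,1,1).

Boundary ∂_3: C_3 → C_2 sends each 3-simplex σ to the alternating sum Σ_i (−1)^i (σ with its i-th vertex removed). For instance
  ∂[3,4,6,8] = [4,6,8] − [3,6,8] + [3,4,8] − [3,4,6].
As a 9×1 matrix over Z this has rank 1, with invariant factors (1).

Now H_k = ker ∂_k / im ∂_{k+1}, so:

  H_0: rank C_0 − rank ∂_1 = 10 − 9 = 1, and the invariant factors of ∂_1 are all 1, so H_0 ≅ Z.
  H_1: rank ker ∂_1 − rank ∂_2 = (18 − 9) − 8 = 1, and the invariant factors of ∂_2 are all 1, so H_1 ≅ Z.
  H_2: rank ker ∂_2 − rank ∂_3 = (9 − 8) − 1 = 0, and the invariant factors of ∂_3 are all 1, so H_2 ≅ 0.
  H_3: rank ker ∂_3 − rank ∂_4 = (1 − 1) − 0 = 0, and there is no ∂_4, so H_3 ≅ 0.

As a check, the Euler characteristic is 10 − 18 + 9 − 1 = 0, which agrees with 1 − 1 + 0 − 0 = 0.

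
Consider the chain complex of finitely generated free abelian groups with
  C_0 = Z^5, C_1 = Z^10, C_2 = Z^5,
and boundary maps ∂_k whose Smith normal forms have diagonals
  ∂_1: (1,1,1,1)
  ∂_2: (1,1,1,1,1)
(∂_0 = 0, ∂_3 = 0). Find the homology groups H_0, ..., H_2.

H_0 ≅ Z,  H_1 ≅ Z,  H_2 = 0.

H_0: b_0 = 5 − 0 − 4 = 1; torsion from ∂_1 factors > 1: none. So H_0 ≅ Z.
H_1: b_1 = 10 − 4 − 5 = 1; torsion from ∂_2 factors > 1: none. So H_1 ≅ Z.
H_2: b_2 = 5 − 5 − 0 = 0; torsion from ∂_3 factors > 1: none. So H_2 ≅ 0.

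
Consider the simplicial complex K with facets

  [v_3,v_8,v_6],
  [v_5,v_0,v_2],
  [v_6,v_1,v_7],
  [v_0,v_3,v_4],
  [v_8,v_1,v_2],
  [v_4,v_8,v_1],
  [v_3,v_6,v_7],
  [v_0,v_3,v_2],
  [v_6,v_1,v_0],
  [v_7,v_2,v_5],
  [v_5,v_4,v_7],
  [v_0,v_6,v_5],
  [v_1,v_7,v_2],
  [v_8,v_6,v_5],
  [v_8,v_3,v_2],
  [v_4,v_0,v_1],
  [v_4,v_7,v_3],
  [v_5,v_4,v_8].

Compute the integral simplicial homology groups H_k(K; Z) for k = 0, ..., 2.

We work with the vertex ordering v_0 < v_1 < v_2 < v_3 < v_4 < v_5 < v_6 < v_7 < v_8. The simplices of K, each written with vertices in increasing order, are:

  0-simplices (9): [v_0], [v_1], [v_2], [v_3], [v_4], [v_5], [v_6], [v_7], [v_8]
  1-simplices (27): (27 of them)
  2-simplices (18): (18 of them)

Hence C_0 ≅ Z^9, C_1 ≅ Z^27, C_2 ≅ Z^18.

Boundary ∂_1: C_1 → C_0 maps an edge to its endpoints' difference, ∂[p,q] = q − p.
This gives a 9×27 integer matrix of rank 8; reducing to Smith normal form yields diagonal entries (1,1,1,1,1,1,1,1).

∂_2: C_2 → C_1 acts by ∂[p,q,r] = [q,r] − [p,r] + [p,q]. For instance
  ∂[v_0,v_1,v_4] = [v_1,v_4] − [v_0,v_4] + [v_0,v_1],
  ∂[v_0,v_1,v_6] = [v_1,v_6] − [v_0,v_6] + [v_0,v_1].
This gives a 27×18 integer matrix of rank 17; reducing to Smith normal form yields diagonal entries (1,1,1,1,1,1,1,1,1,1,1,1,1,1,1,1,1).

From H_k ≅ ker(∂_k) / im(∂_{k+1}) we obtain:

  H_0: rank C_0 − rank ∂_1 = 9 − 8 = 1, and the invariant factors of ∂_1 are all 1, so H_0 = Z.
  H_1: rank ker ∂_1 − rank ∂_2 = (27 − 8) − 17 = 2, and the invariant factors of ∂_2 are all 1, so H_1 = Z^2.
  H_2: rank ker ∂_2 − rank ∂_3 = (18 − 17) − 0 = 1, and there is no ∂_3, so H_2 = Z.

H_0 ≅ Z,  H_1 ≅ Z^2,  H_2 ≅ Z.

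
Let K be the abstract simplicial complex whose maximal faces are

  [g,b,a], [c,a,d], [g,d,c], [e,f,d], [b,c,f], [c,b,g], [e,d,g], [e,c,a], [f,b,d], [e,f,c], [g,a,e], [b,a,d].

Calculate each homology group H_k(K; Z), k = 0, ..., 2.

H_0 = Z,  H_1 = Z/2,  H_2 = 0.

K has 7 vertices, 18 edges, 12 triangles.
rank ∂_0 = 0, rank ∂_1 = 6 ⇒ b_0 = 7 − 0 − 6 = 1; all invariant factors of ∂_1 are 1 so no torsion. So H_0 = Z.
rank ∂_1 = 6, rank ∂_2 = 12 ⇒ b_1 = 18 − 6 − 12 = 0; ∂_2 has invariant factor(s) [2] giving torsion. So H_1 = Z/2.
rank ∂_2 = 12, rank ∂_3 = 0 ⇒ b_2 = 12 − 12 − 0 = 0. So H_2 = 0.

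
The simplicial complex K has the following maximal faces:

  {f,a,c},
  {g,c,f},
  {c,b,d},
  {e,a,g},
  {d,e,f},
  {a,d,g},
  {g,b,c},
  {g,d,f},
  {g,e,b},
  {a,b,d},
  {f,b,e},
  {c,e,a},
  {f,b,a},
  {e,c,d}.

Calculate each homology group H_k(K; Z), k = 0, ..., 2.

K has 7 vertices, 21 edges, 14 triangles.
rank ∂_0 = 0, rank ∂_1 = 6 ⇒ b_0 = 7 − 0 − 6 = 1; all invariant factors of ∂_1 are 1 so no torsion. So H_0 = Z.
rank ∂_1 = 6, rank ∂_2 = 13 ⇒ b_1 = 21 − 6 − 13 = 2; all invariant factors of ∂_2 are 1 so no torsion. So H_1 = Z^2.
rank ∂_2 = 13, rank ∂_3 = 0 ⇒ b_2 = 14 − 13 − 0 = 1. So H_2 = Z.

H_0 ≅ Z,  H_1 ≅ Z^2,  H_2 ≅ Z.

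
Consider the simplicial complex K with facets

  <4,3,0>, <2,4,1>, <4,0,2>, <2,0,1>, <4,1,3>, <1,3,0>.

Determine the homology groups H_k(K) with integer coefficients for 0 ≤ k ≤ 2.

H_0 = Z,  H_1 = 0,  H_2 = Z.

We work with the vertex ordering 0 < 1 < 2 < 3 < 4. The simplices of K, each written with vertices in increasing order, are:

  0-simplices (5): [0], [1], [2], [3], [4]
  1-simplices (9): [0,1], [0,2], [0,3], [0,4], [1,2], [1,3], [1,4], [2,4], [3,4]
  2-simplices (6): [0,1,2], [0,1,3], [0,2,4], [0,3,4], [1,2,4], [1,3,4]

Hence C_0 ≅ Z^5, C_1 ≅ Z^9, C_2 ≅ Z^6.

∂_1: C_1 → C_0 is given by ∂[p,q] = [q] − [p]. For instance
  ∂[3,4] = [4] − [3].
The 5×9 boundary matrix has rank 4 and Smith normal form diag(1,1,1,1).

The boundary map ∂_2: C_2 → C_1 maps a triangle to the signed sum of its edges. For instance
  ∂[0,1,2] = [1,2] − [0,2] + [0,1],
  ∂[0,3,4] = [3,4] − [0,4] + [0,3].
The resulting 9×6 matrix has rank 5, and its Smith normal form has invariant factors (1,1,1,1,1).

Reading off H_k = ker ∂_k / im ∂_{k+1}:

  H_0: rank C_0 − rank ∂_1 = 5 − 4 = 1, and the invariant factors of ∂_1 are all 1, so H_0 = Z.
  H_1: rank ker ∂_1 − rank ∂_2 = (9 − 4) − 5 = 0, and the invariant factors of ∂_2 are all 1, so H_1 = 0.
  H_2: rank ker ∂_2 − rank ∂_3 = (6 − 5) − 0 = 1, and there is no ∂_3, so H_2 = Z.

As a check, the Euler characteristic is 5 − 9 + 6 = 2, which agrees with 1 − 0 + 1 = 2.
(K is a triangulation of the 2-sphere S^2.)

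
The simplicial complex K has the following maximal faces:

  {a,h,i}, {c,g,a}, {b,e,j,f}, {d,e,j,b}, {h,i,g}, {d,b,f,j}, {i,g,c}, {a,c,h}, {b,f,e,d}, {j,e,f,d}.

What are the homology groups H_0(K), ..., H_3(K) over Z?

Order the vertices as a < b < c < d < e < f < g < h < i < j. Listing each simplex with vertices in this order, K has dimension 3 with simplices:

  0-simplices (10): a, b, c, d, e, f, g, h, i, j
  1-simplices (20): ac, ag, ah, ai, bd, be, bf, bj, cg, ch, ci, de, df, dj, ef, ej, fj, gh, gi, hi
  2-simplices (15): acg, ach, ahi, bde, bdf, bdj, bef, bej, bfj, cgi, def, dej, dfj, efj, ghi
  3-simplices (5): bdef, bdej, bdfj, befj, defj

Hence C_0 ≅ Z^10, C_1 ≅ Z^20, C_2 ≅ Z^15, C_3 ≅ Z^5.

The boundary map ∂_1: C_1 → C_0 sends each edge [p,q] (with p < q) to q − p. For instance
  ∂ac = c − a.
The resulting 10×20 matrix has rank 8, and its Smith normal form has invariant factors (1,1,1,1,1,1,1,1).

Boundary ∂_2: C_2 → C_1 maps a triangle to the signed sum of its edges. For instance
  ∂ahi = hi − ai + ah,
  ∂bej = ej − bj + be.
This gives a 20×15 integer matrix of rank 11; reducing to Smith normal form yields diagonal entries (1,1,1,1,1,1,1,1,1,1,1).

Boundary ∂_3: C_3 → C_2 sends each 3-simplex σ to the alternating sum Σ_i (−1)^i (σ with its i-th vertex removed). For instance
  ∂bdfj = dfj − bfj + bdj − bdf,
  ∂befj = efj − bfj + bej − bef.
The 15×5 boundary matrix has rank 4 and Smith normal form diag(1,1,1,1).

Computing H_k = (kernel of ∂_k) / (image of ∂_{k+1}):

  H_0: rank C_0 − rank ∂_1 = 10 − 8 = 2, and the invariant factors of ∂_1 are all 1, so H_0 = Z^2.
  H_1: rank ker ∂_1 − rank ∂_2 = (20 − 8) − 11 = 1, and the invariant factors of ∂_2 are all 1, so H_1 = Z.
  H_2: rank ker ∂_2 − rank ∂_3 = (15 − 11) − 4 = 0, and the invariant factors of ∂_3 are all 1, so H_2 = 0.
  H_3: rank ker ∂_3 − rank ∂_4 = (5 − 4) − 0 = 1, and there is no ∂_4, so H_3 = Z.

As a check, the Euler characteristic is 10 − 20 + 15 − 5 = 0, which agrees with 2 − 1 + 0 − 1 = 0.

H_0 ≅ Z^2,  H_1 ≅ Z,  H_2 = 0,  H_3 ≅ Z.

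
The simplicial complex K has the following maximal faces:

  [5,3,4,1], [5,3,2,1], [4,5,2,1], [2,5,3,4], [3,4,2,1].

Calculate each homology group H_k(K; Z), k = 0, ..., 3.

Take the total order 1 < 2 < 3 < 4 < 5 on the vertex set. Then K (dimension 3) consists of the simplices:

  0-simplices (5): [1], [2], [3], [4], [5]
  1-simplices (10): [1,2], [1,3], [1,4], [1,5], [2,3], [2,4], [2,5], [3,4], [3,5], [4,5]
  2-simplices (10): [1,2,3], [1,2,4], [1,2,5], [1,3,4], [1,3,5], [1,4,5], [2,3,4], [2,3,5], [2,4,5], [3,4,5]
  3-simplices (5): [1,2,3,4], [1,2,3,5], [1,2,4,5], [1,3,4,5], [2,3,4,5]

giving chain groups C_0 ≅ Z^5, C_1 ≅ Z^10, C_2 ≅ Z^10, C_3 ≅ Z^5.

Boundary ∂_1: C_1 → C_0 is given by ∂[p,q] = [q] − [p]. For instance
  ∂[1,4] = [4] − [1].
As a 5×10 matrix over Z this has rank 4, with invariant factors (1,1,1,1).

∂_2: C_2 → C_1 acts by ∂[p,q,r] = [q,r] − [p,r] + [p,q]. For instance
  ∂[2,3,5] = [3,5] − [2,5] + [2,3],
  ∂[2,4,5] = [4,5] − [2,5] + [2,4].
As a 10×10 matrix over Z this has rank 6, with invariant factors (1,1,1,1,1,1).

The boundary map ∂_3: C_3 → C_2 sends each 3-simplex σ to the alternating sum Σ_i (−1)^i (σ with its i-th vertex removed). For instance
  ∂[1,2,3,4] = [2,3,4] − [1,3,4] + [1,2,4] − [1,2,3],
  ∂[1,2,3,5] = [2,3,5] − [1,3,5] + [1,2,5] − [1,2,3].
The 10×5 boundary matrix has rank 4 and Smith normal form diag(1,1,1,1).

Reading off H_k = ker ∂_k / im ∂_{k+1}:

  H_0: rank C_0 − rank ∂_1 = 5 − 4 = 1, and the invariant factors of ∂_1 are all 1, so H_0 = Z.
  H_1: rank ker ∂_1 − rank ∂_2 = (10 − 4) − 6 = 0, and the invariant factors of ∂_2 are all 1, so H_1 = 0.
  H_2: rank ker ∂_2 − rank ∂_3 = (10 − 6) − 4 = 0, and the invariant factors of ∂_3 are all 1, so H_2 = 0.
  H_3: rank ker ∂_3 − rank ∂_4 = (5 − 4) − 0 = 1, and there is no ∂_4, so H_3 = Z.

(K is a triangulation of the 3-sphere S^3.)

H_0 = Z,  H_1 = 0,  H_2 = 0,  H_3 = Z.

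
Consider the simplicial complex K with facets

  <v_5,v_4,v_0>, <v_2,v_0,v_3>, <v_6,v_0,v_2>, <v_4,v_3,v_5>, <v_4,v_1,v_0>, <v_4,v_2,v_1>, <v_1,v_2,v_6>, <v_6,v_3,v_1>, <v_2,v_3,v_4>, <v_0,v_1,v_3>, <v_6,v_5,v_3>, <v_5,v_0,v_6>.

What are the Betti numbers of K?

We work with the vertex ordering v_0 < v_1 < v_2 < v_3 < v_4 < v_5 < v_6. The simplices of K, each written with vertices in increasing order, are:

  0-simplices (7): [v_0], [v_1], [v_2], [v_3], [v_4], [v_5], [v_6]
  1-simplices (18): (18 of them)
  2-simplices (12): (12 of them)

so the chain groups are C_0 ≅ Z^7, C_1 ≅ Z^18, C_2 ≅ Z^12.

∂_1: C_1 → C_0 sends each edge [p,q] (with p < q) to q − p. For instance
  ∂[v_1,v_4] = [v_4] − [v_1].
This gives a 7×18 integer matrix of rank 6; reducing to Smith normal form yields diagonal entries (1,1,1,1,1,1).

∂_2: C_2 → C_1 sends each 2-simplex [p,q,r] to [q,r] − [p,r] + [p,q]. For instance
  ∂[v_2,v_3,v_4] = [v_3,v_4] − [v_2,v_4] + [v_2,v_3],
  ∂[v_0,v_1,v_3] = [v_1,v_3] − [v_0,v_3] + [v_0,v_1].
This gives a 18×12 integer matrix of rank 12; reducing to Smith normal form yields diagonal entries (1,1,1,1,1,1,1,1,1,1,1,2).

From H_k ≅ ker(∂_k) / im(∂_{k+1}) we obtain:

  H_0: rank C_0 − rank ∂_1 = 7 − 6 = 1, and the invariant factors of ∂_1 are all 1, so H_0 ≅ Z.
  H_1: rank ker ∂_1 − rank ∂_2 = (18 − 6) − 12 = 0, and ∂_2 has invariant factor 2 > 1, so H_1 ≅ Z/2Z.
  H_2: rank ker ∂_2 − rank ∂_3 = (12 − 12) − 0 = 0, and there is no ∂_3, so H_2 ≅ 0.

As a check, the Euler characteristic is 7 − 18 + 12 = 1, which agrees with 1 − 0 + 0 = 1.

Hence the Betti numbers are b_0 = 1, b_1 = 0, b_2 = 0.

b_0 = 1, b_1 = 0, b_2 = 0.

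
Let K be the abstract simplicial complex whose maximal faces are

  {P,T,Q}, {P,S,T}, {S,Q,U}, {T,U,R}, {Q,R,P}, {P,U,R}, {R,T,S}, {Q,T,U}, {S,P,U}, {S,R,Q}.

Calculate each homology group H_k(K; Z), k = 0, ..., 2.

H_0 = Z,  H_1 = Z/2Z,  H_2 = 0.

K has 6 vertices, 15 edges, 10 triangles.
rank ∂_0 = 0, rank ∂_1 = 5 ⇒ b_0 = 6 − 0 − 5 = 1; all invariant factors of ∂_1 are 1 so no torsion. So H_0 = Z.
rank ∂_1 = 5, rank ∂_2 = 10 ⇒ b_1 = 15 − 5 − 10 = 0; ∂_2 has invariant factor(s) [2] giving torsion. So H_1 = Z/2Z.
rank ∂_2 = 10, rank ∂_3 = 0 ⇒ b_2 = 10 − 10 − 0 = 0. So H_2 = 0.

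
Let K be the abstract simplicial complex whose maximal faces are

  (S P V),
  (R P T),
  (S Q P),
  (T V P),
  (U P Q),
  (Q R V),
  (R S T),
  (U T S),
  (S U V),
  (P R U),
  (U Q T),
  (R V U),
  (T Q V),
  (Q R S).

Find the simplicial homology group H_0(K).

Take the total order P < Q < R < S < T < U < V on the vertex set. Then K (dimension 2) consists of the simplices:

  0-simplices (7): P, Q, R, S, T, U, V
  1-simplices (21): PQ, PR, PS, PT, PU, PV, QR, QS, QT, QU, QV, RS, RT, RU, RV, ST, SU, SV, TU, TV, UV
  2-simplices (14): PQS, PQU, PRT, PRU, PSV, PTV, QRS, QRV, QTU, QTV, RST, RUV, STU, SUV

giving chain groups C_0 ≅ Z^7, C_1 ≅ Z^21, C_2 ≅ Z^14.

Boundary ∂_1: C_1 → C_0 is given by ∂[p,q] = [q] − [p]. For instance
  ∂PS = S − P.
The 7×21 boundary matrix has rank 6 and Smith normal form diag(1,1,1,1,1,1).

Boundary ∂_2: C_2 → C_1 maps a triangle to the signed sum of its edges. For instance
  ∂RUV = UV − RV + RU,
  ∂QTV = TV − QV + QT.
The resulting 21×14 matrix has rank 13, and its Smith normal form has invariant factors (1,1,1,1,1,1,1,1,1,1,1,1,1).

Now H_k = ker ∂_k / im ∂_{k+1}, so:

  H_0: rank C_0 − rank ∂_1 = 7 − 6 = 1, and the invariant factors of ∂_1 are all 1, so H_0 = Z.

(K is a triangulation of the torus T^2.)

H_0 ≅ Z.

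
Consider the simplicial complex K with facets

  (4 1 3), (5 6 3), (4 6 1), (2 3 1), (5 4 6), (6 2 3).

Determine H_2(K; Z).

Order the vertices as 1 < 2 < 3 < 4 < 5 < 6. Listing each simplex with vertices in this order, K has dimension 2 with simplices:

  0-simplices (6): [1], [2], [3], [4], [5], [6]
  1-simplices (12): [1,2], [1,3], [1,4], [1,6], [2,3], [2,6], [3,4], [3,5], [3,6], [4,5], [4,6], [5,6]
  2-simplices (6): [1,2,3], [1,3,4], [1,4,6], [2,3,6], [3,5,6], [4,5,6]

so the chain groups are C_0 ≅ Z^6, C_1 ≅ Z^12, C_2 ≅ Z^6.

∂_1: C_1 → C_0 sends each edge [p,q] (with p < q) to q − p. For instance
  ∂[1,6] = [6] − [1].
The 6×12 boundary matrix has rank 5 and Smith normal form diag(1,1,1,1,1).

The boundary map ∂_2: C_2 → C_1 maps a triangle to the signed sum of its edges. For instance
  ∂[3,5,6] = [5,6] − [3,6] + [3,5],
  ∂[2,3,6] = [3,6] − [2,6] + [2,3].
As a 12×6 matrix over Z this has rank 6, with invariant factors (1,1,1,1,1,1).

Computing H_k = (kernel of ∂_k) / (image of ∂_{k+1}):

  H_2: rank ker ∂_2 − rank ∂_3 = (6 − 6) − 0 = 0, and there is no ∂_3, so H_2 ≅ 0.

H_2 = 0.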